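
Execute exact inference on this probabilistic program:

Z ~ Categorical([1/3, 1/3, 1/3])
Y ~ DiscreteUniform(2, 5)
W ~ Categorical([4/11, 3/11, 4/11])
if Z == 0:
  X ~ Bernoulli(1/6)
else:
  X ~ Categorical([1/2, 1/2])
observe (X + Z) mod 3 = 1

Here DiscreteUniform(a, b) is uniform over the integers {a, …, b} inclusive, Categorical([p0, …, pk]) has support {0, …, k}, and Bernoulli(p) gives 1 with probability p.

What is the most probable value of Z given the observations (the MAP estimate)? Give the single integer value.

Enumerate traces; 24 have nonzero weight after conditioning:
  (Z=0, Y=2, W=0, X=1) weight 1/198
  (Z=0, Y=2, W=1, X=1) weight 1/264
  (Z=0, Y=2, W=2, X=1) weight 1/198
  (Z=0, Y=3, W=0, X=1) weight 1/198
  (Z=0, Y=3, W=1, X=1) weight 1/264
  (Z=0, Y=3, W=2, X=1) weight 1/198
  (Z=0, Y=4, W=0, X=1) weight 1/198
  (Z=0, Y=4, W=1, X=1) weight 1/264
  (Z=1, Y=2, W=0, X=0) weight 1/66
  … 15 more
Group by Z:
  weight(Z=0) = 1/18
  weight(Z=1) = 1/6
Total weight = 1/18 + 1/6 = 2/9
P(Z=0 | obs) = 1/18 / 2/9 = 1/4
P(Z=1 | obs) = 1/6 / 2/9 = 3/4
argmax = 1

argmax_v P(Z = v | obs) = 1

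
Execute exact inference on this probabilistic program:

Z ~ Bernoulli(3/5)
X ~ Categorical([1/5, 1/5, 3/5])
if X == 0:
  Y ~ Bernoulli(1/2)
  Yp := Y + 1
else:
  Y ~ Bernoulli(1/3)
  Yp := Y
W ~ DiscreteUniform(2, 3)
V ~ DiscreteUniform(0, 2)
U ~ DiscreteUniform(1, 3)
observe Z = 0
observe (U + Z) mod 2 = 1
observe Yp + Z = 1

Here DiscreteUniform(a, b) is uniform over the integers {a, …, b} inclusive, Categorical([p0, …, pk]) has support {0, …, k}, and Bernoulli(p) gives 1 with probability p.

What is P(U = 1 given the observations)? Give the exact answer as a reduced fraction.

Enumerate traces; 36 have nonzero weight after conditioning:
  (Z=0, X=0, Y=0, W=2, V=0, U=1) weight 1/450
  (Z=0, X=0, Y=0, W=2, V=0, U=3) weight 1/450
  (Z=0, X=0, Y=0, W=2, V=1, U=1) weight 1/450
  (Z=0, X=0, Y=0, W=2, V=1, U=3) weight 1/450
  (Z=0, X=0, Y=0, W=2, V=2, U=1) weight 1/450
  (Z=0, X=0, Y=0, W=2, V=2, U=3) weight 1/450
  (Z=0, X=0, Y=0, W=3, V=0, U=1) weight 1/450
  (Z=0, X=0, Y=0, W=3, V=0, U=3) weight 1/450
  … 28 more
Group by U:
  weight(U=1) = 11/225
  weight(U=3) = 11/225
Total weight = 11/225 + 11/225 = 22/225
P(U=1 | obs) = 11/225 / 22/225 = 1/2
P(U=3 | obs) = 11/225 / 22/225 = 1/2

P(U = 1 | obs) = 1/2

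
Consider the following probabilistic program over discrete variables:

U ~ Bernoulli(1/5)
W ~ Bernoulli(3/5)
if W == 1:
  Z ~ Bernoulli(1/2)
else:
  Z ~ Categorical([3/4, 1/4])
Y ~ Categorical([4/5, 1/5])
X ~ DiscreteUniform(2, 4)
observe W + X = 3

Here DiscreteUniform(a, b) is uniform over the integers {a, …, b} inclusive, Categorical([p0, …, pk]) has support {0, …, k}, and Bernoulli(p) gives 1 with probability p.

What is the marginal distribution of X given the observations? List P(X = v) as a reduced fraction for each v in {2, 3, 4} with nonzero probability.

Enumerate traces; 16 have nonzero weight after conditioning:
  (U=0, W=0, Z=0, Y=0, X=3) weight 8/125
  (U=0, W=0, Z=0, Y=1, X=3) weight 2/125
  (U=0, W=0, Z=1, Y=0, X=3) weight 8/375
  (U=0, W=0, Z=1, Y=1, X=3) weight 2/375
  (U=0, W=1, Z=0, Y=0, X=2) weight 8/125
  (U=0, W=1, Z=0, Y=1, X=2) weight 2/125
  (U=0, W=1, Z=1, Y=0, X=2) weight 8/125
  (U=0, W=1, Z=1, Y=1, X=2) weight 2/125
  … 8 more
Group by X:
  weight(X=2) = 1/5
  weight(X=3) = 2/15
Total weight = 1/5 + 2/15 = 1/3
P(X=2 | obs) = 1/5 / 1/3 = 3/5
P(X=3 | obs) = 2/15 / 1/3 = 2/5

P(X=2) = 3/5, P(X=3) = 2/5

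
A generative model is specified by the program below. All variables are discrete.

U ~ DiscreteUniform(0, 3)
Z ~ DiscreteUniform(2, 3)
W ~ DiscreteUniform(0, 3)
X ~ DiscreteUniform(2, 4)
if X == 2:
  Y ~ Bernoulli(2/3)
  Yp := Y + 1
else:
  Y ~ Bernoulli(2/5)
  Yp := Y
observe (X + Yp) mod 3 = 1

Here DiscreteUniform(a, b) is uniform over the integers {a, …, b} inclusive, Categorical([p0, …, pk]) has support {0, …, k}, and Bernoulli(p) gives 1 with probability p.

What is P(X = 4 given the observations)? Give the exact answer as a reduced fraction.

P(X = 4 | obs) = 9/25

Enumerate traces; 96 have nonzero weight after conditioning:
  (U=0, Z=2, W=0, X=2, Y=1) weight 1/144
  (U=0, Z=2, W=0, X=3, Y=1) weight 1/240
  (U=0, Z=2, W=0, X=4, Y=0) weight 1/160
  (U=0, Z=2, W=1, X=2, Y=1) weight 1/144
  (U=0, Z=2, W=1, X=3, Y=1) weight 1/240
  (U=0, Z=2, W=1, X=4, Y=0) weight 1/160
  (U=0, Z=2, W=2, X=2, Y=1) weight 1/144
  (U=0, Z=2, W=2, X=3, Y=1) weight 1/240
  … 88 more
Group by X:
  weight(X=2) = 2/9
  weight(X=3) = 2/15
  weight(X=4) = 1/5
Total weight = 2/9 + 2/15 + 1/5 = 5/9
P(X=2 | obs) = 2/9 / 5/9 = 2/5
P(X=3 | obs) = 2/15 / 5/9 = 6/25
P(X=4 | obs) = 1/5 / 5/9 = 9/25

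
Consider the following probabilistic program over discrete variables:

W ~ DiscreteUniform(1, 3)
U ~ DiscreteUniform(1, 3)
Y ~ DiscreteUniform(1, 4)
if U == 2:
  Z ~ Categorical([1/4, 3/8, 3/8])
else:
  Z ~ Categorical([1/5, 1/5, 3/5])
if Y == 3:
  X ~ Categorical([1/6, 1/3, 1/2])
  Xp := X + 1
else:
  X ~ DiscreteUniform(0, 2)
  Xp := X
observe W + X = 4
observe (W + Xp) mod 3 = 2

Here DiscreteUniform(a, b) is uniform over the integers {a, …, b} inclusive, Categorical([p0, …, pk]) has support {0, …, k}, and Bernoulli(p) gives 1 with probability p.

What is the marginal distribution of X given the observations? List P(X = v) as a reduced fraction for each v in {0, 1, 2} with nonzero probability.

Enumerate traces; 18 have nonzero weight after conditioning:
  (W=2, U=1, Y=3, Z=0, X=2) weight 1/360
  (W=2, U=1, Y=3, Z=1, X=2) weight 1/360
  (W=2, U=1, Y=3, Z=2, X=2) weight 1/120
  (W=2, U=2, Y=3, Z=0, X=2) weight 1/288
  (W=2, U=2, Y=3, Z=1, X=2) weight 1/192
  (W=2, U=2, Y=3, Z=2, X=2) weight 1/192
  (W=2, U=3, Y=3, Z=0, X=2) weight 1/360
  (W=2, U=3, Y=3, Z=1, X=2) weight 1/360
  (W=3, U=1, Y=3, Z=0, X=1) weight 1/540
  … 9 more
Group by X:
  weight(X=1) = 1/36
  weight(X=2) = 1/24
Total weight = 1/36 + 1/24 = 5/72
P(X=1 | obs) = 1/36 / 5/72 = 2/5
P(X=2 | obs) = 1/24 / 5/72 = 3/5

P(X=1) = 2/5, P(X=2) = 3/5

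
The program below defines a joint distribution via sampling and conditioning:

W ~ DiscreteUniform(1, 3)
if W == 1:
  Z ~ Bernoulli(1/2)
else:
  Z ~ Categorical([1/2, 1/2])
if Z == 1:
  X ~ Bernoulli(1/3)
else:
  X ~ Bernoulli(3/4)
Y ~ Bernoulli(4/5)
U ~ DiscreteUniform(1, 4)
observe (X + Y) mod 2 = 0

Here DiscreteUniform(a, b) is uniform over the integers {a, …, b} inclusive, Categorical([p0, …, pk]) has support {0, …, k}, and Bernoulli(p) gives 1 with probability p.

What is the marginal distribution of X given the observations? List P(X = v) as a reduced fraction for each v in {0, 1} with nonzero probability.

P(X=0) = 11/63, P(X=1) = 52/63

Enumerate traces; 48 have nonzero weight after conditioning:
  (W=1, Z=0, X=0, Y=0, U=1) weight 1/480
  (W=1, Z=0, X=0, Y=0, U=2) weight 1/480
  (W=1, Z=0, X=0, Y=0, U=3) weight 1/480
  (W=1, Z=0, X=0, Y=0, U=4) weight 1/480
  (W=1, Z=0, X=1, Y=1, U=1) weight 1/40
  (W=1, Z=0, X=1, Y=1, U=2) weight 1/40
  (W=1, Z=0, X=1, Y=1, U=3) weight 1/40
  (W=1, Z=0, X=1, Y=1, U=4) weight 1/40
  … 40 more
Group by X:
  weight(X=0) = 11/120
  weight(X=1) = 13/30
Total weight = 11/120 + 13/30 = 21/40
P(X=0 | obs) = 11/120 / 21/40 = 11/63
P(X=1 | obs) = 13/30 / 21/40 = 52/63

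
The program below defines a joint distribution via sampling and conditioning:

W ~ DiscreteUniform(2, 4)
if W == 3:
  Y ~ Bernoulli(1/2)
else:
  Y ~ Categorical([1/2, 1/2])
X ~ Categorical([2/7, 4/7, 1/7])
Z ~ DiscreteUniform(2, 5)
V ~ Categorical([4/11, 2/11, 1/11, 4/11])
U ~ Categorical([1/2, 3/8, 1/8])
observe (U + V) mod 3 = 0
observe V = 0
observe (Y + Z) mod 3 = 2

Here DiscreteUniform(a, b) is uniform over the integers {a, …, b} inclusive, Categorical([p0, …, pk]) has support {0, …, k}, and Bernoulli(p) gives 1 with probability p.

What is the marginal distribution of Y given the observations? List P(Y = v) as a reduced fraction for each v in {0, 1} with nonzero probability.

P(Y=0) = 2/3, P(Y=1) = 1/3

Enumerate traces; 27 have nonzero weight after conditioning:
  (W=2, Y=0, X=0, Z=2, V=0, U=0) weight 1/462
  (W=2, Y=0, X=0, Z=5, V=0, U=0) weight 1/462
  (W=2, Y=0, X=1, Z=2, V=0, U=0) weight 1/231
  (W=2, Y=0, X=1, Z=5, V=0, U=0) weight 1/231
  (W=2, Y=0, X=2, Z=2, V=0, U=0) weight 1/924
  (W=2, Y=0, X=2, Z=5, V=0, U=0) weight 1/924
  (W=2, Y=1, X=0, Z=4, V=0, U=0) weight 1/462
  (W=2, Y=1, X=1, Z=4, V=0, U=0) weight 1/231
  … 19 more
Group by Y:
  weight(Y=0) = 1/22
  weight(Y=1) = 1/44
Total weight = 1/22 + 1/44 = 3/44
P(Y=0 | obs) = 1/22 / 3/44 = 2/3
P(Y=1 | obs) = 1/44 / 3/44 = 1/3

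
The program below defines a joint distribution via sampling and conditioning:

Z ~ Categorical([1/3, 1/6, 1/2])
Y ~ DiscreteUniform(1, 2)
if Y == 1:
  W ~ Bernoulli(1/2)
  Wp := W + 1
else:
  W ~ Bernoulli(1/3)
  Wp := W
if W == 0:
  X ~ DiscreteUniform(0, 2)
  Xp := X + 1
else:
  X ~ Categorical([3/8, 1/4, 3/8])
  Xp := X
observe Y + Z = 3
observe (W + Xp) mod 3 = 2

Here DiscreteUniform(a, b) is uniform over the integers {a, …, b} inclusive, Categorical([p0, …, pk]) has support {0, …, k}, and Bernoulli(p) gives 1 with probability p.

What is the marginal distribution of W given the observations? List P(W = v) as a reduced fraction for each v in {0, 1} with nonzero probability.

Enumerate traces; 4 have nonzero weight after conditioning:
  (Z=1, Y=2, W=0, X=1) weight 1/54
  (Z=1, Y=2, W=1, X=1) weight 1/144
  (Z=2, Y=1, W=0, X=1) weight 1/24
  (Z=2, Y=1, W=1, X=1) weight 1/32
Group by W:
  weight(W=0) = 13/216
  weight(W=1) = 11/288
Total weight = 13/216 + 11/288 = 85/864
P(W=0 | obs) = 13/216 / 85/864 = 52/85
P(W=1 | obs) = 11/288 / 85/864 = 33/85

P(W=0) = 52/85, P(W=1) = 33/85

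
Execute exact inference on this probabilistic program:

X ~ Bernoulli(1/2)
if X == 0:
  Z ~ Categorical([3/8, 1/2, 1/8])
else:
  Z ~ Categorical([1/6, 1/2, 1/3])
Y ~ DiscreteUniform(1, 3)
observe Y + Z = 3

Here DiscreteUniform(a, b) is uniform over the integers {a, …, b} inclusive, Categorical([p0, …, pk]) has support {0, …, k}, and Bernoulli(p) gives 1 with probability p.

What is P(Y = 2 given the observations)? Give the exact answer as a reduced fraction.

P(Y = 2 | obs) = 1/2

Enumerate traces; 6 have nonzero weight after conditioning:
  (X=0, Z=0, Y=3) weight 1/16
  (X=0, Z=1, Y=2) weight 1/12
  (X=0, Z=2, Y=1) weight 1/48
  (X=1, Z=0, Y=3) weight 1/36
  (X=1, Z=1, Y=2) weight 1/12
  (X=1, Z=2, Y=1) weight 1/18
Group by Y:
  weight(Y=1) = 11/144
  weight(Y=2) = 1/6
  weight(Y=3) = 13/144
Total weight = 11/144 + 1/6 + 13/144 = 1/3
P(Y=1 | obs) = 11/144 / 1/3 = 11/48
P(Y=2 | obs) = 1/6 / 1/3 = 1/2
P(Y=3 | obs) = 13/144 / 1/3 = 13/48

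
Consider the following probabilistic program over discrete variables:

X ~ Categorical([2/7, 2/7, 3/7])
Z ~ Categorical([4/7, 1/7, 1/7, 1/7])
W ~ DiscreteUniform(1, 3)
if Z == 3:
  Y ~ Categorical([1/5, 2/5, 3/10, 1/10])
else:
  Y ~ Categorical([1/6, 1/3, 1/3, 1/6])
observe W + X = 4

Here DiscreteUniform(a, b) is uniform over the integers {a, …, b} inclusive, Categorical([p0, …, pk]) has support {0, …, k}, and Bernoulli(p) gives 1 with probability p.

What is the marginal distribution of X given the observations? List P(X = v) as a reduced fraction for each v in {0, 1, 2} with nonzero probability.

P(X=1) = 2/5, P(X=2) = 3/5

Enumerate traces; 32 have nonzero weight after conditioning:
  (X=1, Z=0, W=3, Y=0) weight 4/441
  (X=1, Z=0, W=3, Y=1) weight 8/441
  (X=1, Z=0, W=3, Y=2) weight 8/441
  (X=1, Z=0, W=3, Y=3) weight 4/441
  (X=1, Z=1, W=3, Y=0) weight 1/441
  (X=1, Z=1, W=3, Y=1) weight 2/441
  (X=1, Z=1, W=3, Y=2) weight 2/441
  (X=1, Z=1, W=3, Y=3) weight 1/441
  (X=2, Z=0, W=2, Y=0) weight 2/147
  … 23 more
Group by X:
  weight(X=1) = 2/21
  weight(X=2) = 1/7
Total weight = 2/21 + 1/7 = 5/21
P(X=1 | obs) = 2/21 / 5/21 = 2/5
P(X=2 | obs) = 1/7 / 5/21 = 3/5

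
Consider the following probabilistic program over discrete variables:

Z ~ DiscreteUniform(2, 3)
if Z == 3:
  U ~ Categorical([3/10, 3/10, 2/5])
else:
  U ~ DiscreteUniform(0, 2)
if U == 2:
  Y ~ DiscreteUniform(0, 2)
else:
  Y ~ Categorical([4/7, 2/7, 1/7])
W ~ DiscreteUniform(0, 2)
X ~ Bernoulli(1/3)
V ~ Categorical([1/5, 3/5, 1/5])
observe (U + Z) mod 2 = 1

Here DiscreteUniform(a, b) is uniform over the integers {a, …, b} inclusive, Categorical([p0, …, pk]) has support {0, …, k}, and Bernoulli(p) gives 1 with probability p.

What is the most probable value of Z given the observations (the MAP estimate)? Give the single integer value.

argmax_v P(Z = v | obs) = 3

Enumerate traces; 162 have nonzero weight after conditioning:
  (Z=2, U=1, Y=0, W=0, X=0, V=0) weight 4/945
  (Z=2, U=1, Y=0, W=0, X=0, V=1) weight 4/315
  (Z=2, U=1, Y=0, W=0, X=0, V=2) weight 4/945
  (Z=2, U=1, Y=0, W=0, X=1, V=0) weight 2/945
  (Z=2, U=1, Y=0, W=0, X=1, V=1) weight 2/315
  (Z=2, U=1, Y=0, W=0, X=1, V=2) weight 2/945
  (Z=2, U=1, Y=0, W=1, X=0, V=0) weight 4/945
  (Z=2, U=1, Y=0, W=1, X=0, V=1) weight 4/315
  (Z=3, U=0, Y=0, W=0, X=0, V=0) weight 2/525
  … 153 more
Group by Z:
  weight(Z=2) = 1/6
  weight(Z=3) = 7/20
Total weight = 1/6 + 7/20 = 31/60
P(Z=2 | obs) = 1/6 / 31/60 = 10/31
P(Z=3 | obs) = 7/20 / 31/60 = 21/31
argmax = 3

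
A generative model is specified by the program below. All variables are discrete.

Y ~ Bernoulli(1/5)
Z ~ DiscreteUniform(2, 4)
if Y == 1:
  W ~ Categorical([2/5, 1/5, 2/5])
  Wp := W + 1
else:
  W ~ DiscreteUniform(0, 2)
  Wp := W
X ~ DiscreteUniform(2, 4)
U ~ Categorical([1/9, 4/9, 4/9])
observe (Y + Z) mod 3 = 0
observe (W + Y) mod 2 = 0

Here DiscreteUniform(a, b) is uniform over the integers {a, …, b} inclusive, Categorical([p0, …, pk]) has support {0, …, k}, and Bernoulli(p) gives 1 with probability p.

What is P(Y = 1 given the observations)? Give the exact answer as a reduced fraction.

P(Y = 1 | obs) = 3/43

Enumerate traces; 27 have nonzero weight after conditioning:
  (Y=0, Z=3, W=0, X=2, U=0) weight 4/1215
  (Y=0, Z=3, W=0, X=2, U=1) weight 16/1215
  (Y=0, Z=3, W=0, X=2, U=2) weight 16/1215
  (Y=0, Z=3, W=0, X=3, U=0) weight 4/1215
  (Y=0, Z=3, W=0, X=3, U=1) weight 16/1215
  (Y=0, Z=3, W=0, X=3, U=2) weight 16/1215
  (Y=0, Z=3, W=0, X=4, U=0) weight 4/1215
  (Y=0, Z=3, W=0, X=4, U=1) weight 16/1215
  (Y=1, Z=2, W=1, X=2, U=0) weight 1/2025
  … 18 more
Group by Y:
  weight(Y=0) = 8/45
  weight(Y=1) = 1/75
Total weight = 8/45 + 1/75 = 43/225
P(Y=0 | obs) = 8/45 / 43/225 = 40/43
P(Y=1 | obs) = 1/75 / 43/225 = 3/43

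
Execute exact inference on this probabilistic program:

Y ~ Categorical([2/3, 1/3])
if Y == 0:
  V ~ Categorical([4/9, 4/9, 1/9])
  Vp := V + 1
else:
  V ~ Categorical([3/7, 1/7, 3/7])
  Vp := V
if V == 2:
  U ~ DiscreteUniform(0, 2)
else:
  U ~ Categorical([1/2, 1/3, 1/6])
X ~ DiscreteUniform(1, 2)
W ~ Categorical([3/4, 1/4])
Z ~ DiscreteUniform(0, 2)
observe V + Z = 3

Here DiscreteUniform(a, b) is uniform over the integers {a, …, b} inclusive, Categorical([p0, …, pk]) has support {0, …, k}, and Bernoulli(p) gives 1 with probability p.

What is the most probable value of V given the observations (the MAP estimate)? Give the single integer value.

Enumerate traces; 48 have nonzero weight after conditioning:
  (Y=0, V=1, U=0, X=1, W=0, Z=2) weight 1/54
  (Y=0, V=1, U=0, X=1, W=1, Z=2) weight 1/162
  (Y=0, V=1, U=0, X=2, W=0, Z=2) weight 1/54
  (Y=0, V=1, U=0, X=2, W=1, Z=2) weight 1/162
  (Y=0, V=1, U=1, X=1, W=0, Z=2) weight 1/81
  (Y=0, V=1, U=1, X=1, W=1, Z=2) weight 1/243
  (Y=0, V=1, U=1, X=2, W=0, Z=2) weight 1/81
  (Y=0, V=1, U=1, X=2, W=1, Z=2) weight 1/243
  (Y=0, V=2, U=0, X=1, W=0, Z=1) weight 1/324
  … 39 more
Group by V:
  weight(V=1) = 65/567
  weight(V=2) = 41/567
Total weight = 65/567 + 41/567 = 106/567
P(V=1 | obs) = 65/567 / 106/567 = 65/106
P(V=2 | obs) = 41/567 / 106/567 = 41/106
argmax = 1

argmax_v P(V = v | obs) = 1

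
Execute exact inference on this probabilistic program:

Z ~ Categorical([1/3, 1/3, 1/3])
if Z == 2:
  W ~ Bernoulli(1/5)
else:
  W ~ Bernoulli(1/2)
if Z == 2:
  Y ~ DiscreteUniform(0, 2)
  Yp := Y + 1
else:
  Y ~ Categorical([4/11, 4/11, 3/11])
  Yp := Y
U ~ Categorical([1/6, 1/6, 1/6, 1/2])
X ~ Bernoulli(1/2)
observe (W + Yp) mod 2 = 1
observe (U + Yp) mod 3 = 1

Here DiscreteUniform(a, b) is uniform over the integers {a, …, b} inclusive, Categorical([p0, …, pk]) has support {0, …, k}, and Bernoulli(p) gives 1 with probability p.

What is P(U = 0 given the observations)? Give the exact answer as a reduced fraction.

Enumerate traces; 24 have nonzero weight after conditioning:
  (Z=0, W=0, Y=1, U=0, X=0) weight 1/198
  (Z=0, W=0, Y=1, U=0, X=1) weight 1/198
  (Z=0, W=0, Y=1, U=3, X=0) weight 1/66
  (Z=0, W=0, Y=1, U=3, X=1) weight 1/66
  (Z=0, W=1, Y=0, U=1, X=0) weight 1/198
  (Z=0, W=1, Y=0, U=1, X=1) weight 1/198
  (Z=0, W=1, Y=2, U=2, X=0) weight 1/264
  (Z=0, W=1, Y=2, U=2, X=1) weight 1/264
  … 16 more
Group by U:
  weight(U=0) = 52/1485
  weight(U=1) = 52/1485
  weight(U=2) = 28/1485
  weight(U=3) = 52/495
Total weight = 52/1485 + 52/1485 + 28/1485 + 52/495 = 32/165
P(U=0 | obs) = 52/1485 / 32/165 = 13/72
P(U=1 | obs) = 52/1485 / 32/165 = 13/72
P(U=2 | obs) = 28/1485 / 32/165 = 7/72
P(U=3 | obs) = 52/495 / 32/165 = 13/24

P(U = 0 | obs) = 13/72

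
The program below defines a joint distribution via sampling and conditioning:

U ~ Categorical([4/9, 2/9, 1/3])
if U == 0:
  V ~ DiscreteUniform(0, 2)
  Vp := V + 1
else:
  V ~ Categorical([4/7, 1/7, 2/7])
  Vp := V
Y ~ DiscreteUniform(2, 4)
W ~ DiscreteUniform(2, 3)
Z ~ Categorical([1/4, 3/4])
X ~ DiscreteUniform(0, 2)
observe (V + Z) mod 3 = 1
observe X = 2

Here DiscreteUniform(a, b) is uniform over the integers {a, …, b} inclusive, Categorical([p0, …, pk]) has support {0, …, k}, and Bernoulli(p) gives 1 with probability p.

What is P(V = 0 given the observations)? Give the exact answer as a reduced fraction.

P(V = 0 | obs) = 264/307

Enumerate traces; 36 have nonzero weight after conditioning:
  (U=0, V=0, Y=2, W=2, Z=1, X=2) weight 1/162
  (U=0, V=0, Y=2, W=3, Z=1, X=2) weight 1/162
  (U=0, V=0, Y=3, W=2, Z=1, X=2) weight 1/162
  (U=0, V=0, Y=3, W=3, Z=1, X=2) weight 1/162
  (U=0, V=0, Y=4, W=2, Z=1, X=2) weight 1/162
  (U=0, V=0, Y=4, W=3, Z=1, X=2) weight 1/162
  (U=0, V=1, Y=2, W=2, Z=0, X=2) weight 1/486
  (U=0, V=1, Y=2, W=3, Z=0, X=2) weight 1/486
  … 28 more
Group by V:
  weight(V=0) = 22/189
  weight(V=1) = 43/2268
Total weight = 22/189 + 43/2268 = 307/2268
P(V=0 | obs) = 22/189 / 307/2268 = 264/307
P(V=1 | obs) = 43/2268 / 307/2268 = 43/307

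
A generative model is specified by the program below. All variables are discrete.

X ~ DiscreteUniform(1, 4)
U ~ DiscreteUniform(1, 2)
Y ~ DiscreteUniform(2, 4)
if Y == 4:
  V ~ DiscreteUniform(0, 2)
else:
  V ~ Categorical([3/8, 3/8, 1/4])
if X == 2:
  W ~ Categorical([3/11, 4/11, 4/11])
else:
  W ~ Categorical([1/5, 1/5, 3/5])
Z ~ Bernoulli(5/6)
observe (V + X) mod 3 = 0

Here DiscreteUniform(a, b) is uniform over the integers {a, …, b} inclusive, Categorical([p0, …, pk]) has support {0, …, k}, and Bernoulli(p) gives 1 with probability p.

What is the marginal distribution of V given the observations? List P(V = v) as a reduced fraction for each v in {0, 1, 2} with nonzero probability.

Enumerate traces; 144 have nonzero weight after conditioning:
  (X=1, U=1, Y=2, V=2, W=0, Z=0) weight 1/2880
  (X=1, U=1, Y=2, V=2, W=0, Z=1) weight 1/576
  (X=1, U=1, Y=2, V=2, W=1, Z=0) weight 1/2880
  (X=1, U=1, Y=2, V=2, W=1, Z=1) weight 1/576
  (X=1, U=1, Y=2, V=2, W=2, Z=0) weight 1/960
  (X=1, U=1, Y=2, V=2, W=2, Z=1) weight 1/192
  (X=1, U=1, Y=3, V=2, W=0, Z=0) weight 1/2880
  (X=1, U=1, Y=3, V=2, W=0, Z=1) weight 1/576
  (X=2, U=1, Y=2, V=1, W=0, Z=0) weight 1/1408
  (X=3, U=1, Y=2, V=0, W=0, Z=0) weight 1/1920
  … 134 more
Group by V:
  weight(V=0) = 13/144
  weight(V=1) = 13/144
  weight(V=2) = 5/36
Total weight = 13/144 + 13/144 + 5/36 = 23/72
P(V=0 | obs) = 13/144 / 23/72 = 13/46
P(V=1 | obs) = 13/144 / 23/72 = 13/46
P(V=2 | obs) = 5/36 / 23/72 = 10/23

P(V=0) = 13/46, P(V=1) = 13/46, P(V=2) = 10/23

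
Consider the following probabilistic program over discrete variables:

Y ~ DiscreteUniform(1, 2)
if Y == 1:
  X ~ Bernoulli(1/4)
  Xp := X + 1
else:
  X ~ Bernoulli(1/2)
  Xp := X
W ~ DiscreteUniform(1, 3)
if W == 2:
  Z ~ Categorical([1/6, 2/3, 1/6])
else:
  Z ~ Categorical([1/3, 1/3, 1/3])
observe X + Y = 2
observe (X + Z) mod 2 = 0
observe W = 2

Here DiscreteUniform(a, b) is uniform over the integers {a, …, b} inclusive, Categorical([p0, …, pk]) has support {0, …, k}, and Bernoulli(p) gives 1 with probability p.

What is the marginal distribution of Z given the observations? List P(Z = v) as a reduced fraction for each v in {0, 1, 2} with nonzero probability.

P(Z=0) = 1/4, P(Z=1) = 1/2, P(Z=2) = 1/4

Enumerate traces; 3 have nonzero weight after conditioning:
  (Y=1, X=1, W=2, Z=1) weight 1/36
  (Y=2, X=0, W=2, Z=0) weight 1/72
  (Y=2, X=0, W=2, Z=2) weight 1/72
Group by Z:
  weight(Z=0) = 1/72
  weight(Z=1) = 1/36
  weight(Z=2) = 1/72
Total weight = 1/72 + 1/36 + 1/72 = 1/18
P(Z=0 | obs) = 1/72 / 1/18 = 1/4
P(Z=1 | obs) = 1/36 / 1/18 = 1/2
P(Z=2 | obs) = 1/72 / 1/18 = 1/4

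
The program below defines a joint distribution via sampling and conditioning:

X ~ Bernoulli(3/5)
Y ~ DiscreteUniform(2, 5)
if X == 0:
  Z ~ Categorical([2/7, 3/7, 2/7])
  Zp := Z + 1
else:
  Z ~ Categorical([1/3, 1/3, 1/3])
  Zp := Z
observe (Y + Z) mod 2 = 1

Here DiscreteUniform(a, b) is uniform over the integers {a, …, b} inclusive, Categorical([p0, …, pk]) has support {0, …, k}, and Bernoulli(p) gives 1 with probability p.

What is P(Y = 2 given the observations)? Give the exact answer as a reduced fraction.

P(Y = 2 | obs) = 13/70

Enumerate traces; 12 have nonzero weight after conditioning:
  (X=0, Y=2, Z=1) weight 3/70
  (X=0, Y=3, Z=0) weight 1/35
  (X=0, Y=3, Z=2) weight 1/35
  (X=0, Y=4, Z=1) weight 3/70
  (X=0, Y=5, Z=0) weight 1/35
  (X=0, Y=5, Z=2) weight 1/35
  (X=1, Y=2, Z=1) weight 1/20
  (X=1, Y=3, Z=0) weight 1/20
  … 4 more
Group by Y:
  weight(Y=2) = 13/140
  weight(Y=3) = 11/70
  weight(Y=4) = 13/140
  weight(Y=5) = 11/70
Total weight = 13/140 + 11/70 + 13/140 + 11/70 = 1/2
P(Y=2 | obs) = 13/140 / 1/2 = 13/70
P(Y=3 | obs) = 11/70 / 1/2 = 11/35
P(Y=4 | obs) = 13/140 / 1/2 = 13/70
P(Y=5 | obs) = 11/70 / 1/2 = 11/35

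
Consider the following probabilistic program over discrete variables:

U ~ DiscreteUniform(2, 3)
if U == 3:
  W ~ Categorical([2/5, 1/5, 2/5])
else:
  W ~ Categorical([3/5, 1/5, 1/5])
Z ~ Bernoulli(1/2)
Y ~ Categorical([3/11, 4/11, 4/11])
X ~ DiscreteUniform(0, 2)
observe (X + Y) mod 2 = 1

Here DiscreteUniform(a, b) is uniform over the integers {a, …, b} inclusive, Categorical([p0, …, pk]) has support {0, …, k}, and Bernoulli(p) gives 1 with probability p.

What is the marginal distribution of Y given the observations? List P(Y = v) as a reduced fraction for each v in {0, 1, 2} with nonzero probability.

P(Y=0) = 1/5, P(Y=1) = 8/15, P(Y=2) = 4/15

Enumerate traces; 48 have nonzero weight after conditioning:
  (U=2, W=0, Z=0, Y=0, X=1) weight 3/220
  (U=2, W=0, Z=0, Y=1, X=0) weight 1/55
  (U=2, W=0, Z=0, Y=1, X=2) weight 1/55
  (U=2, W=0, Z=0, Y=2, X=1) weight 1/55
  (U=2, W=0, Z=1, Y=0, X=1) weight 3/220
  (U=2, W=0, Z=1, Y=1, X=0) weight 1/55
  (U=2, W=0, Z=1, Y=1, X=2) weight 1/55
  (U=2, W=0, Z=1, Y=2, X=1) weight 1/55
  … 40 more
Group by Y:
  weight(Y=0) = 1/11
  weight(Y=1) = 8/33
  weight(Y=2) = 4/33
Total weight = 1/11 + 8/33 + 4/33 = 5/11
P(Y=0 | obs) = 1/11 / 5/11 = 1/5
P(Y=1 | obs) = 8/33 / 5/11 = 8/15
P(Y=2 | obs) = 4/33 / 5/11 = 4/15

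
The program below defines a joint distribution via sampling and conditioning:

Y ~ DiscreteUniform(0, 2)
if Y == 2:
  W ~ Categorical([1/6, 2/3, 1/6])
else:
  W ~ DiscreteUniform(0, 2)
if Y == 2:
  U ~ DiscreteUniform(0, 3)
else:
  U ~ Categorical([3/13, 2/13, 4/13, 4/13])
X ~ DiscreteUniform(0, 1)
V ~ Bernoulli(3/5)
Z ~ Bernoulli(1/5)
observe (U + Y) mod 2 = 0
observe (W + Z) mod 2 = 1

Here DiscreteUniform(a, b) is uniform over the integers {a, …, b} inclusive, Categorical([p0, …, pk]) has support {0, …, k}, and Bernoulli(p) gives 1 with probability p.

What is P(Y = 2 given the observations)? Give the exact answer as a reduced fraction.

Enumerate traces; 72 have nonzero weight after conditioning:
  (Y=0, W=0, U=0, X=0, V=0, Z=1) weight 1/975
  (Y=0, W=0, U=0, X=0, V=1, Z=1) weight 1/650
  (Y=0, W=0, U=0, X=1, V=0, Z=1) weight 1/975
  (Y=0, W=0, U=0, X=1, V=1, Z=1) weight 1/650
  (Y=0, W=0, U=2, X=0, V=0, Z=1) weight 4/2925
  (Y=0, W=0, U=2, X=0, V=1, Z=1) weight 2/975
  (Y=0, W=0, U=2, X=1, V=0, Z=1) weight 4/2925
  (Y=0, W=0, U=2, X=1, V=1, Z=1) weight 2/975
  (Y=1, W=0, U=1, X=0, V=0, Z=1) weight 2/2925
  (Y=2, W=0, U=0, X=0, V=0, Z=1) weight 1/1800
  … 62 more
Group by Y:
  weight(Y=0) = 14/195
  weight(Y=1) = 4/65
  weight(Y=2) = 1/10
Total weight = 14/195 + 4/65 + 1/10 = 7/30
P(Y=0 | obs) = 14/195 / 7/30 = 4/13
P(Y=1 | obs) = 4/65 / 7/30 = 24/91
P(Y=2 | obs) = 1/10 / 7/30 = 3/7

P(Y = 2 | obs) = 3/7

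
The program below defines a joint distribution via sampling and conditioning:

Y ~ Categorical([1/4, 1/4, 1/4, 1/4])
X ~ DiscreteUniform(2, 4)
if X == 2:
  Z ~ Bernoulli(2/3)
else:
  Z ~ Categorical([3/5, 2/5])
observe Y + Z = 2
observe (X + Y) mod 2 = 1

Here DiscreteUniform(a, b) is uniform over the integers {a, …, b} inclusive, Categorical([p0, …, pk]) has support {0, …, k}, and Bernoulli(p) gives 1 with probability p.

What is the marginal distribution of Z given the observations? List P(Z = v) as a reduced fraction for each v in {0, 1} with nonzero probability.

Enumerate traces; 3 have nonzero weight after conditioning:
  (Y=1, X=2, Z=1) weight 1/18
  (Y=1, X=4, Z=1) weight 1/30
  (Y=2, X=3, Z=0) weight 1/20
Group by Z:
  weight(Z=0) = 1/20
  weight(Z=1) = 4/45
Total weight = 1/20 + 4/45 = 5/36
P(Z=0 | obs) = 1/20 / 5/36 = 9/25
P(Z=1 | obs) = 4/45 / 5/36 = 16/25

P(Z=0) = 9/25, P(Z=1) = 16/25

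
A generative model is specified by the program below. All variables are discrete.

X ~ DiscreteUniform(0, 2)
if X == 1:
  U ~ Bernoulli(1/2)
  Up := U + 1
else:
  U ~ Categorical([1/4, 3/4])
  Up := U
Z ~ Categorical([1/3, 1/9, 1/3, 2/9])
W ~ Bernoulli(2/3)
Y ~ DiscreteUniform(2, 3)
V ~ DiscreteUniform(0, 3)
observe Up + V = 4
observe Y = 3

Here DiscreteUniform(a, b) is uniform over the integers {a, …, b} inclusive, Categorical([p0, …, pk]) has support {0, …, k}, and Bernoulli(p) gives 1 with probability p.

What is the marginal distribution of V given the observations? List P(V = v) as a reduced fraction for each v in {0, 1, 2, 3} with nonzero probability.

Enumerate traces; 32 have nonzero weight after conditioning:
  (X=0, U=1, Z=0, W=0, Y=3, V=3) weight 1/288
  (X=0, U=1, Z=0, W=1, Y=3, V=3) weight 1/144
  (X=0, U=1, Z=1, W=0, Y=3, V=3) weight 1/864
  (X=0, U=1, Z=1, W=1, Y=3, V=3) weight 1/432
  (X=0, U=1, Z=2, W=0, Y=3, V=3) weight 1/288
  (X=0, U=1, Z=2, W=1, Y=3, V=3) weight 1/144
  (X=0, U=1, Z=3, W=0, Y=3, V=3) weight 1/432
  (X=0, U=1, Z=3, W=1, Y=3, V=3) weight 1/216
  (X=1, U=1, Z=0, W=0, Y=3, V=2) weight 1/432
  … 23 more
Group by V:
  weight(V=2) = 1/48
  weight(V=3) = 1/12
Total weight = 1/48 + 1/12 = 5/48
P(V=2 | obs) = 1/48 / 5/48 = 1/5
P(V=3 | obs) = 1/12 / 5/48 = 4/5

P(V=2) = 1/5, P(V=3) = 4/5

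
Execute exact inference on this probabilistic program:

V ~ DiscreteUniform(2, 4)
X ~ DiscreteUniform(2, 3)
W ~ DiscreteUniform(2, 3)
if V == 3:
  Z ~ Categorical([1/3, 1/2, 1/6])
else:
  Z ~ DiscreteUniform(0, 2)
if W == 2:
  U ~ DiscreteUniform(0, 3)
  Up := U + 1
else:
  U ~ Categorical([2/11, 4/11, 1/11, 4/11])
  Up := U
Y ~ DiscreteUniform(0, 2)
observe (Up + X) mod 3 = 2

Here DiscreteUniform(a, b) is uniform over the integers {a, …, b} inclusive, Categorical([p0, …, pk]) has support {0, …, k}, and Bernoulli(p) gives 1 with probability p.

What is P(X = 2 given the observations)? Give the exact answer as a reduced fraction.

P(X = 2 | obs) = 7/10

Enumerate traces; 135 have nonzero weight after conditioning:
  (V=2, X=2, W=2, Z=0, U=2, Y=0) weight 1/432
  (V=2, X=2, W=2, Z=0, U=2, Y=1) weight 1/432
  (V=2, X=2, W=2, Z=0, U=2, Y=2) weight 1/432
  (V=2, X=2, W=2, Z=1, U=2, Y=0) weight 1/432
  (V=2, X=2, W=2, Z=1, U=2, Y=1) weight 1/432
  (V=2, X=2, W=2, Z=1, U=2, Y=2) weight 1/432
  (V=2, X=2, W=2, Z=2, U=2, Y=0) weight 1/432
  (V=2, X=2, W=2, Z=2, U=2, Y=1) weight 1/432
  (V=2, X=3, W=2, Z=0, U=1, Y=0) weight 1/432
  … 126 more
Group by X:
  weight(X=2) = 35/176
  weight(X=3) = 15/176
Total weight = 35/176 + 15/176 = 25/88
P(X=2 | obs) = 35/176 / 25/88 = 7/10
P(X=3 | obs) = 15/176 / 25/88 = 3/10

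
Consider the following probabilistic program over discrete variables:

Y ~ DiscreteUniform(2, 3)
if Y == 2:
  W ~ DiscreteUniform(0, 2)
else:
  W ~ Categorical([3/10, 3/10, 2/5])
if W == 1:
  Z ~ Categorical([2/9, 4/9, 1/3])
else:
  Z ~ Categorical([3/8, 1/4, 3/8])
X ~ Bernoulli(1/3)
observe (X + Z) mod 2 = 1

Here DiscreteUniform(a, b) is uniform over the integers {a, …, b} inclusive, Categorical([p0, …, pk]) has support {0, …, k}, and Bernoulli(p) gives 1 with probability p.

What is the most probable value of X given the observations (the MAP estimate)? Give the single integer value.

argmax_v P(X = v | obs) = 1

Enumerate traces; 18 have nonzero weight after conditioning:
  (Y=2, W=0, Z=0, X=1) weight 1/48
  (Y=2, W=0, Z=1, X=0) weight 1/36
  (Y=2, W=0, Z=2, X=1) weight 1/48
  (Y=2, W=1, Z=0, X=1) weight 1/81
  (Y=2, W=1, Z=1, X=0) weight 4/81
  (Y=2, W=1, Z=2, X=1) weight 1/54
  (Y=2, W=2, Z=0, X=1) weight 1/48
  (Y=2, W=2, Z=1, X=0) weight 1/36
  … 10 more
Group by X:
  weight(X=0) = 673/3240
  weight(X=1) = 1487/6480
Total weight = 673/3240 + 1487/6480 = 2833/6480
P(X=0 | obs) = 673/3240 / 2833/6480 = 1346/2833
P(X=1 | obs) = 1487/6480 / 2833/6480 = 1487/2833
argmax = 1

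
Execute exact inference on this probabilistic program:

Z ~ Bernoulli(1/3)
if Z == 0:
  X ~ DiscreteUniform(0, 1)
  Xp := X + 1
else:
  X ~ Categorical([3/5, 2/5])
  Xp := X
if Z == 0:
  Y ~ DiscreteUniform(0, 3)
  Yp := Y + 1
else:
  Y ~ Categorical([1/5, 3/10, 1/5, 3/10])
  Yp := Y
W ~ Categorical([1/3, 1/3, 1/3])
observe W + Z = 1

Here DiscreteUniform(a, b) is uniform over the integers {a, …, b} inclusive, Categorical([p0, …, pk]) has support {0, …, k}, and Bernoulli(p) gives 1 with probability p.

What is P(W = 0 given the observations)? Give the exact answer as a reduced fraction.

P(W = 0 | obs) = 1/3

Enumerate traces; 16 have nonzero weight after conditioning:
  (Z=0, X=0, Y=0, W=1) weight 1/36
  (Z=0, X=0, Y=1, W=1) weight 1/36
  (Z=0, X=0, Y=2, W=1) weight 1/36
  (Z=0, X=0, Y=3, W=1) weight 1/36
  (Z=0, X=1, Y=0, W=1) weight 1/36
  (Z=0, X=1, Y=1, W=1) weight 1/36
  (Z=0, X=1, Y=2, W=1) weight 1/36
  (Z=0, X=1, Y=3, W=1) weight 1/36
  (Z=1, X=0, Y=0, W=0) weight 1/75
  … 7 more
Group by W:
  weight(W=0) = 1/9
  weight(W=1) = 2/9
Total weight = 1/9 + 2/9 = 1/3
P(W=0 | obs) = 1/9 / 1/3 = 1/3
P(W=1 | obs) = 2/9 / 1/3 = 2/3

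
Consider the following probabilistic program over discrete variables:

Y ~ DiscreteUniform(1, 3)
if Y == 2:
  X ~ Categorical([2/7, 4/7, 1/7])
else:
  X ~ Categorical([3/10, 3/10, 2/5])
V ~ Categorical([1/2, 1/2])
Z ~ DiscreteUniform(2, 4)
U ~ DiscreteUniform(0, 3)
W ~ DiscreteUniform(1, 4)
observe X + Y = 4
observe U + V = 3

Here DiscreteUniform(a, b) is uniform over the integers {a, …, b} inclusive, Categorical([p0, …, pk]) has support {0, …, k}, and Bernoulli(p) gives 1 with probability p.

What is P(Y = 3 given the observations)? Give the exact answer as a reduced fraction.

P(Y = 3 | obs) = 21/31

Enumerate traces; 48 have nonzero weight after conditioning:
  (Y=2, X=2, V=0, Z=2, U=3, W=1) weight 1/2016
  (Y=2, X=2, V=0, Z=2, U=3, W=2) weight 1/2016
  (Y=2, X=2, V=0, Z=2, U=3, W=3) weight 1/2016
  (Y=2, X=2, V=0, Z=2, U=3, W=4) weight 1/2016
  (Y=2, X=2, V=0, Z=3, U=3, W=1) weight 1/2016
  (Y=2, X=2, V=0, Z=3, U=3, W=2) weight 1/2016
  (Y=2, X=2, V=0, Z=3, U=3, W=3) weight 1/2016
  (Y=2, X=2, V=0, Z=3, U=3, W=4) weight 1/2016
  (Y=3, X=1, V=0, Z=2, U=3, W=1) weight 1/960
  … 39 more
Group by Y:
  weight(Y=2) = 1/84
  weight(Y=3) = 1/40
Total weight = 1/84 + 1/40 = 31/840
P(Y=2 | obs) = 1/84 / 31/840 = 10/31
P(Y=3 | obs) = 1/40 / 31/840 = 21/31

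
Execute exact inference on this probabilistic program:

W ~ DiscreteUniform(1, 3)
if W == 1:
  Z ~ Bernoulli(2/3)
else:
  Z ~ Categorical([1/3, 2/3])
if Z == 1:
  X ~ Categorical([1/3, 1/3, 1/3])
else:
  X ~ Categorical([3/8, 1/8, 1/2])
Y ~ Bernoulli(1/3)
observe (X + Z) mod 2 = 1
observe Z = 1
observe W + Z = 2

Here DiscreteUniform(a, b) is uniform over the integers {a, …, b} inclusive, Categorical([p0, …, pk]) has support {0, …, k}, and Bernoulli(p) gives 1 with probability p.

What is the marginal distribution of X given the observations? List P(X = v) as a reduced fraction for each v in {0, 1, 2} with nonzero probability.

P(X=0) = 1/2, P(X=2) = 1/2

Enumerate traces; 4 have nonzero weight after conditioning:
  (W=1, Z=1, X=0, Y=0) weight 4/81
  (W=1, Z=1, X=0, Y=1) weight 2/81
  (W=1, Z=1, X=2, Y=0) weight 4/81
  (W=1, Z=1, X=2, Y=1) weight 2/81
Group by X:
  weight(X=0) = 2/27
  weight(X=2) = 2/27
Total weight = 2/27 + 2/27 = 4/27
P(X=0 | obs) = 2/27 / 4/27 = 1/2
P(X=2 | obs) = 2/27 / 4/27 = 1/2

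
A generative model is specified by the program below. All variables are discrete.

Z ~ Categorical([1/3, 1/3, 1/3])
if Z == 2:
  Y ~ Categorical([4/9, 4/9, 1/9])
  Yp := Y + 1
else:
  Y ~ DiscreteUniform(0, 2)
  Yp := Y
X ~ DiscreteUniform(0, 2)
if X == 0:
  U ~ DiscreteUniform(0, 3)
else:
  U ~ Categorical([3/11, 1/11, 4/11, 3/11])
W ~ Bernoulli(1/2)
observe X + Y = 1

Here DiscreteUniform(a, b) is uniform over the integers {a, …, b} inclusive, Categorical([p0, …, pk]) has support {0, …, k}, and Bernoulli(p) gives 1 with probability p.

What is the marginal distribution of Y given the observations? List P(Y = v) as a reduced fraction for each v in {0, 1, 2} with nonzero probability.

Enumerate traces; 48 have nonzero weight after conditioning:
  (Z=0, Y=0, X=1, U=0, W=0) weight 1/198
  (Z=0, Y=0, X=1, U=0, W=1) weight 1/198
  (Z=0, Y=0, X=1, U=1, W=0) weight 1/594
  (Z=0, Y=0, X=1, U=1, W=1) weight 1/594
  (Z=0, Y=0, X=1, U=2, W=0) weight 2/297
  (Z=0, Y=0, X=1, U=2, W=1) weight 2/297
  (Z=0, Y=0, X=1, U=3, W=0) weight 1/198
  (Z=0, Y=0, X=1, U=3, W=1) weight 1/198
  (Z=0, Y=1, X=0, U=0, W=0) weight 1/216
  … 39 more
Group by Y:
  weight(Y=0) = 10/81
  weight(Y=1) = 10/81
Total weight = 10/81 + 10/81 = 20/81
P(Y=0 | obs) = 10/81 / 20/81 = 1/2
P(Y=1 | obs) = 10/81 / 20/81 = 1/2

P(Y=0) = 1/2, P(Y=1) = 1/2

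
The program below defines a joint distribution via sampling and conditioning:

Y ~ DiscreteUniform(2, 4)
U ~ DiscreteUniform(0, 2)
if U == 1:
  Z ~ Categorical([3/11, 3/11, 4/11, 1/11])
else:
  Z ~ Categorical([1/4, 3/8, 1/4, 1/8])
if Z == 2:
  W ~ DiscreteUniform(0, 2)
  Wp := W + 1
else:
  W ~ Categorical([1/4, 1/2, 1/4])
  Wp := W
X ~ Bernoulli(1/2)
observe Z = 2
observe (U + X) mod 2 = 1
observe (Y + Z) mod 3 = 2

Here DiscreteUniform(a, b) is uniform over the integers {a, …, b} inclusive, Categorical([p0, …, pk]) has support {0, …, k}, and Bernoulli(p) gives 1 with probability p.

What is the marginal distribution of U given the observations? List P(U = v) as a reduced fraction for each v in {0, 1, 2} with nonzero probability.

P(U=0) = 11/38, P(U=1) = 8/19, P(U=2) = 11/38

Enumerate traces; 9 have nonzero weight after conditioning:
  (Y=3, U=0, Z=2, W=0, X=1) weight 1/216
  (Y=3, U=0, Z=2, W=1, X=1) weight 1/216
  (Y=3, U=0, Z=2, W=2, X=1) weight 1/216
  (Y=3, U=1, Z=2, W=0, X=0) weight 2/297
  (Y=3, U=1, Z=2, W=1, X=0) weight 2/297
  (Y=3, U=1, Z=2, W=2, X=0) weight 2/297
  (Y=3, U=2, Z=2, W=0, X=1) weight 1/216
  (Y=3, U=2, Z=2, W=1, X=1) weight 1/216
  … 1 more
Group by U:
  weight(U=0) = 1/72
  weight(U=1) = 2/99
  weight(U=2) = 1/72
Total weight = 1/72 + 2/99 + 1/72 = 19/396
P(U=0 | obs) = 1/72 / 19/396 = 11/38
P(U=1 | obs) = 2/99 / 19/396 = 8/19
P(U=2 | obs) = 1/72 / 19/396 = 11/38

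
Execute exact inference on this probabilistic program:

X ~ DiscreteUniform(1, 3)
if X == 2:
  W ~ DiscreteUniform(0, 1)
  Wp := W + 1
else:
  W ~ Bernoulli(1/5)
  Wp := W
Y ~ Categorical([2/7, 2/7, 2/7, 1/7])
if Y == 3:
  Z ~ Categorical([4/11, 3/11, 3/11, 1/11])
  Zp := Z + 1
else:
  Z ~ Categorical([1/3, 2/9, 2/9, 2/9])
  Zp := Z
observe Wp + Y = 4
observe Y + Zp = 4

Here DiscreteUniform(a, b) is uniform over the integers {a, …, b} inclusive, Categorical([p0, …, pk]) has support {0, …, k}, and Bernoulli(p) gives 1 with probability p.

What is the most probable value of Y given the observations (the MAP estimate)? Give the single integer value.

Enumerate traces; 4 have nonzero weight after conditioning:
  (X=1, W=1, Y=3, Z=0) weight 4/1155
  (X=2, W=0, Y=3, Z=0) weight 2/231
  (X=2, W=1, Y=2, Z=2) weight 2/189
  (X=3, W=1, Y=3, Z=0) weight 4/1155
Group by Y:
  weight(Y=2) = 2/189
  weight(Y=3) = 6/385
Total weight = 2/189 + 6/385 = 272/10395
P(Y=2 | obs) = 2/189 / 272/10395 = 55/136
P(Y=3 | obs) = 6/385 / 272/10395 = 81/136
argmax = 3

argmax_v P(Y = v | obs) = 3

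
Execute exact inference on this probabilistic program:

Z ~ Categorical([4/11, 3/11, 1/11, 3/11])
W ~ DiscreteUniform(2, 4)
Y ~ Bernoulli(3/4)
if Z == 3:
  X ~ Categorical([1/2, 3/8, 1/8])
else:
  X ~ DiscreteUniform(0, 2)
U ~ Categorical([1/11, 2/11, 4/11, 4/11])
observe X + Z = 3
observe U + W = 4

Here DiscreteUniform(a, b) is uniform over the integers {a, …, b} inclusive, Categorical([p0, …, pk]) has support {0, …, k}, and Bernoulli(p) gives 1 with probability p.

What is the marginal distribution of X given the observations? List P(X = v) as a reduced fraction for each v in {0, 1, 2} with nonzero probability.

P(X=0) = 9/17, P(X=1) = 2/17, P(X=2) = 6/17

Enumerate traces; 18 have nonzero weight after conditioning:
  (Z=1, W=2, Y=0, X=2, U=2) weight 1/363
  (Z=1, W=2, Y=1, X=2, U=2) weight 1/121
  (Z=1, W=3, Y=0, X=2, U=1) weight 1/726
  (Z=1, W=3, Y=1, X=2, U=1) weight 1/242
  (Z=1, W=4, Y=0, X=2, U=0) weight 1/1452
  (Z=1, W=4, Y=1, X=2, U=0) weight 1/484
  (Z=2, W=2, Y=0, X=1, U=2) weight 1/1089
  (Z=2, W=2, Y=1, X=1, U=2) weight 1/363
  (Z=3, W=2, Y=0, X=0, U=2) weight 1/242
  … 9 more
Group by X:
  weight(X=0) = 7/242
  weight(X=1) = 7/1089
  weight(X=2) = 7/363
Total weight = 7/242 + 7/1089 + 7/363 = 119/2178
P(X=0 | obs) = 7/242 / 119/2178 = 9/17
P(X=1 | obs) = 7/1089 / 119/2178 = 2/17
P(X=2 | obs) = 7/363 / 119/2178 = 6/17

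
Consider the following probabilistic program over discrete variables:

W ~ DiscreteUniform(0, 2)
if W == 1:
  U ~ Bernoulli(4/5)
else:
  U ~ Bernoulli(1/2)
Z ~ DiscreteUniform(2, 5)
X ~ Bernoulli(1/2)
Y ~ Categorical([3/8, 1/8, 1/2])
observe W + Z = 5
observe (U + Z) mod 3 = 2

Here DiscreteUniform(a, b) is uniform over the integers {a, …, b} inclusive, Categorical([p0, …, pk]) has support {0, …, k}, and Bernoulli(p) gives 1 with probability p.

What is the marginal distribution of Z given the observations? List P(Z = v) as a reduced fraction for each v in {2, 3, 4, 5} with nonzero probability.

P(Z=4) = 8/13, P(Z=5) = 5/13

Enumerate traces; 12 have nonzero weight after conditioning:
  (W=0, U=0, Z=5, X=0, Y=0) weight 1/128
  (W=0, U=0, Z=5, X=0, Y=1) weight 1/384
  (W=0, U=0, Z=5, X=0, Y=2) weight 1/96
  (W=0, U=0, Z=5, X=1, Y=0) weight 1/128
  (W=0, U=0, Z=5, X=1, Y=1) weight 1/384
  (W=0, U=0, Z=5, X=1, Y=2) weight 1/96
  (W=1, U=1, Z=4, X=0, Y=0) weight 1/80
  (W=1, U=1, Z=4, X=0, Y=1) weight 1/240
  … 4 more
Group by Z:
  weight(Z=4) = 1/15
  weight(Z=5) = 1/24
Total weight = 1/15 + 1/24 = 13/120
P(Z=4 | obs) = 1/15 / 13/120 = 8/13
P(Z=5 | obs) = 1/24 / 13/120 = 5/13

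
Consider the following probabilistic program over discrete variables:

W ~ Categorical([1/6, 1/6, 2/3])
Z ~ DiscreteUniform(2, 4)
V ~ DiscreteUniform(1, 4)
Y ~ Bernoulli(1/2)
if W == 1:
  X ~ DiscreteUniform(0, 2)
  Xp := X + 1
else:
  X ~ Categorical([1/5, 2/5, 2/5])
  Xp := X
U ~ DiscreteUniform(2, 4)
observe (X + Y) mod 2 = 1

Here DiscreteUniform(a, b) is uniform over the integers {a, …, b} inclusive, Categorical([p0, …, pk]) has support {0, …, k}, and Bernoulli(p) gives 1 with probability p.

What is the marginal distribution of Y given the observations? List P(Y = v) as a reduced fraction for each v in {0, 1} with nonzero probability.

P(Y=0) = 7/18, P(Y=1) = 11/18

Enumerate traces; 324 have nonzero weight after conditioning:
  (W=0, Z=2, V=1, Y=0, X=1, U=2) weight 1/1080
  (W=0, Z=2, V=1, Y=0, X=1, U=3) weight 1/1080
  (W=0, Z=2, V=1, Y=0, X=1, U=4) weight 1/1080
  (W=0, Z=2, V=1, Y=1, X=0, U=2) weight 1/2160
  (W=0, Z=2, V=1, Y=1, X=0, U=3) weight 1/2160
  (W=0, Z=2, V=1, Y=1, X=0, U=4) weight 1/2160
  (W=0, Z=2, V=1, Y=1, X=2, U=2) weight 1/1080
  (W=0, Z=2, V=1, Y=1, X=2, U=3) weight 1/1080
  … 316 more
Group by Y:
  weight(Y=0) = 7/36
  weight(Y=1) = 11/36
Total weight = 7/36 + 11/36 = 1/2
P(Y=0 | obs) = 7/36 / 1/2 = 7/18
P(Y=1 | obs) = 11/36 / 1/2 = 11/18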